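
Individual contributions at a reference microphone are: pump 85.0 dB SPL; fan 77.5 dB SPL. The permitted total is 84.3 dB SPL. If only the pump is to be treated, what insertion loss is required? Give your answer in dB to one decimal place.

1.7 dB

Everything except the pump sums to 10^(77.5/10) = 5.623e+07 in linear terms, 77.50 dB SPL.
The limit corresponds to 10^(84.3/10) = 2.692e+08; subtracting the fixed part leaves 2.129e+08 for the pump, i.e. 83.28 dB SPL.
So the pump must be reduced from 85.0 to 83.28 dB SPL: IL = 1.72 dB.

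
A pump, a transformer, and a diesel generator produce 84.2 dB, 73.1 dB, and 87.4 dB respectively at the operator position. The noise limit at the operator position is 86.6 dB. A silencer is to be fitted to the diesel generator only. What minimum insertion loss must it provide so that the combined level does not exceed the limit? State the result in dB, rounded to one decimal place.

Everything except the diesel generator sums to 10^(84.2/10) + 10^(73.1/10) = 2.834e+08 in linear terms, 84.52 dB.
To meet 86.6 dB overall, the treated diesel generator may contribute at most 10^(86.6/10) − 2.834e+08 = 1.736e+08, i.e. 82.40 dB.
Required insertion loss = 87.4 − 82.40 = 5.00 dB.

5.0 dB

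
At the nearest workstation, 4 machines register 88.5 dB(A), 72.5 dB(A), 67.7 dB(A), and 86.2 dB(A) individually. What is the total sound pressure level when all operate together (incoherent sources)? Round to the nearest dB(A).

Incoherent sources combine by intensity addition: L_total = 10·log₁₀(Σ 10^(L_i/10)).
Σ 10^(L/10) = 10^(88.5/10) + 10^(72.5/10) + 10^(67.7/10) + 10^(86.2/10) = 1.148e+09.
L_total = 10·log₁₀(1.148e+09) = 90.60 dB(A).

91 dB(A)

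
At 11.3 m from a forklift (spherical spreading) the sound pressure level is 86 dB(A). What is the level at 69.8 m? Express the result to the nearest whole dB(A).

70 dB(A)

Point-source attenuation: ΔL = 20·log₁₀(r₂/r₁) = 20·log₁₀(69.8/11.3) = 15.816 dB.
L₂ = 86 − 20·log₁₀(69.8/11.3) = 86 − 15.816 = 70.18 dB(A).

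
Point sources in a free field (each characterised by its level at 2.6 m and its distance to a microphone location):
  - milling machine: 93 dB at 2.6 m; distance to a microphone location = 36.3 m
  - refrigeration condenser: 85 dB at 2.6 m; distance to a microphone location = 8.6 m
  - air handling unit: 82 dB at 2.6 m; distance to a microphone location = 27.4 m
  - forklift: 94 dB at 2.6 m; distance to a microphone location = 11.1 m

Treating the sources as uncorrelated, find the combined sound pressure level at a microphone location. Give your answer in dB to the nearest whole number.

Apply inverse-square spreading to bring every level to the receiver, then sum 10^(L/10).
milling machine: 93 − 20·log₁₀(36.3/2.6) = 93 − 22.90 = 70.10 dB.
refrigeration condenser: 85 − 20·log₁₀(8.6/2.6) = 85 − 10.39 = 74.61 dB.
air handling unit: 82 − 20·log₁₀(27.4/2.6) = 82 − 20.46 = 61.54 dB.
forklift: 94 − 20·log₁₀(11.1/2.6) = 94 − 12.61 = 81.39 dB.
Σ 10^(L/10) = 1.784e+08 → L_total = 10·log₁₀(1.784e+08) = 82.51 dB.

83 dB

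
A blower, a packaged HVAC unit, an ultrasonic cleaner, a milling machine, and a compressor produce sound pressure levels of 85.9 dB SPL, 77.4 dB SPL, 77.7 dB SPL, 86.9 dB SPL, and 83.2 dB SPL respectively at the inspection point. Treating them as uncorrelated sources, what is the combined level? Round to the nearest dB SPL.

Incoherent sources combine by intensity addition: L_total = 10·log₁₀(Σ 10^(L_i/10)).
Σ 10^(L/10) = 10^(85.9/10) + 10^(77.4/10) + 10^(77.7/10) + 10^(86.9/10) + 10^(83.2/10) = 1.202e+09.
L_total = 10·log₁₀(1.202e+09) = 90.80 dB SPL.

91 dB SPL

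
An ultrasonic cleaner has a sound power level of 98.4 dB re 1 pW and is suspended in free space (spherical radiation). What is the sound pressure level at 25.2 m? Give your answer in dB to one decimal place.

L_p = L_w − 10·log₁₀(4π·r²) with r = 25.2 m.
4π·r² = 7980 m², 10·log₁₀ of that is 39.020 dB.
L_p = 98.4 − 39.020 = 59.38 dB.

59.4 dB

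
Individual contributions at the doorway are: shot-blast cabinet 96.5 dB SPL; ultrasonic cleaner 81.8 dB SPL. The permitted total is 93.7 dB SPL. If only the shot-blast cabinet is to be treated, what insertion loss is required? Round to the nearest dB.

3 dB

The untreated sources together contribute 10^(81.8/10) = 1.514e+08, i.e. 81.80 dB SPL.
The limit corresponds to 10^(93.7/10) = 2.344e+09; subtracting the fixed part leaves 2.193e+09 for the shot-blast cabinet, i.e. 93.41 dB SPL.
So the shot-blast cabinet must be reduced from 96.5 to 93.41 dB SPL: IL = 3.09 dB.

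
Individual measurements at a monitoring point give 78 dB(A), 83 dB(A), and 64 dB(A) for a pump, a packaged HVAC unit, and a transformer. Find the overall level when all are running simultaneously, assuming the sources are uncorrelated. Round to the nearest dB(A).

Incoherent sources combine by intensity addition: L_total = 10·log₁₀(Σ 10^(L_i/10)).
Σ 10^(L/10) = 10^(78/10) + 10^(83/10) + 10^(64/10) = 2.651e+08.
L_total = 10·log₁₀(2.651e+08) = 84.23 dB(A).

84 dB(A)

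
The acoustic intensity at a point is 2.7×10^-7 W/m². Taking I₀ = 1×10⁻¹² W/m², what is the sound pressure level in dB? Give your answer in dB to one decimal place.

I/I₀ = 2.7×10^-7/10⁻¹² = 2.7×10^5, and L = 10·log₁₀(I/I₀).
L = 10·(0.4314 + 5) = 54.31 dB.

54.3 dB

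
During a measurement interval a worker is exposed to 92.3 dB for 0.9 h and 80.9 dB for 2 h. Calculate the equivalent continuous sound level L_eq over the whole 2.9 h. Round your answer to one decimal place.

Weight each interval's intensity by its duration and average over T = 2.9 h:
Σ tᵢ·10^(Lᵢ/10) = 0.9·10^(92.3/10) + 2·10^(80.9/10) = 1.774e+09.
L_eq = 10·log₁₀(1.774e+09/2.9) = 87.87 dB.

87.9 dB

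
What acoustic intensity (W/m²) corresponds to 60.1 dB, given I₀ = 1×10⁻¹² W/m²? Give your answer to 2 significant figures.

L = 10·log₁₀(I/I₀) ⇒ I = I₀·10^(L/10) = 10⁻¹² × 10^6.01.

1.0e-06 W/m²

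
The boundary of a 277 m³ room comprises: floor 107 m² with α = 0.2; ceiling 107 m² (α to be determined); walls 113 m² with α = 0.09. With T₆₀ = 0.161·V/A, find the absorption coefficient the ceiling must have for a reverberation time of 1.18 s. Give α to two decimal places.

0.06

From T₆₀ = 0.161·V/A, the target T₆₀ = 1.18 s needs A = 0.161·277/1.18 = 37.79 m².
Absorption from the other surfaces = 107·0.2 + 113·0.09 = 31.57 m², so the ceiling must supply 6.22 m² over 107 m².
α = 6.22/107 = 0.058.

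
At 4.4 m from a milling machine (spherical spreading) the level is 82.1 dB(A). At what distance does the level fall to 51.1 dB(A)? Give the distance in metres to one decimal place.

Point-source spreading drops the level by 20·log₁₀(r₂/r₁); inverting, r₂/r₁ = 10^(ΔL/20).
r₂ = 4.4·10^((82.1−51.1)/20) = 4.4·10^(31.0/20) = 156.12 m.

156.1 m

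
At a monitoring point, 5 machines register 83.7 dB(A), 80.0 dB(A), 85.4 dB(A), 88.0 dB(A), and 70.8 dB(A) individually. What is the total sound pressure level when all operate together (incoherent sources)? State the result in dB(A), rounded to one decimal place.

91.2 dB(A)

Incoherent sources combine by intensity addition: L_total = 10·log₁₀(Σ 10^(L_i/10)).
Σ 10^(L/10) = 10^(83.7/10) + 10^(80.0/10) + 10^(85.4/10) + 10^(88.0/10) + 10^(70.8/10) = 1.324e+09.
L_total = 10·log₁₀(1.324e+09) = 91.22 dB(A).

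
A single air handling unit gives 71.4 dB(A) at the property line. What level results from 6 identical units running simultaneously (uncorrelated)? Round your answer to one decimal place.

79.2 dB(A)

N identical incoherent sources raise the level by 10·log₁₀ N.
L_total = 71.4 + 10·log₁₀(6) = 71.4 + 7.782 = 79.18 dB(A).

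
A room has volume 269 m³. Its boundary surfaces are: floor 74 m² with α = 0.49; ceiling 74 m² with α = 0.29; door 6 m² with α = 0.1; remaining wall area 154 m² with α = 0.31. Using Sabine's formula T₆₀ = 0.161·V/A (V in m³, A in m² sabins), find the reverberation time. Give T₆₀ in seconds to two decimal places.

0.41 s

A = Σ Sᵢαᵢ = 74·0.49 + 74·0.29 + 6·0.1 + 154·0.31 = 106.06 m².
T₆₀ = 0.161·V/A = 0.161·269/106.06 = 0.408 s.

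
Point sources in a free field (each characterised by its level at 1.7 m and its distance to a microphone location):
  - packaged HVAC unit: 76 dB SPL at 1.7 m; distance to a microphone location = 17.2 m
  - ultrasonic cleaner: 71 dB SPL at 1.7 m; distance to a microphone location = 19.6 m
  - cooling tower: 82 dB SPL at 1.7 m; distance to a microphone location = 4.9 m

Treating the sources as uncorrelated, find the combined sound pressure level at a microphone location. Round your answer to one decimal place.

72.9 dB SPL

Apply inverse-square spreading to bring every level to the receiver, then sum 10^(L/10).
packaged HVAC unit: 76 − 20·log₁₀(17.2/1.7) = 76 − 20.10 = 55.90 dB SPL.
ultrasonic cleaner: 71 − 20·log₁₀(19.6/1.7) = 71 − 21.24 = 49.76 dB SPL.
cooling tower: 82 − 20·log₁₀(4.9/1.7) = 82 − 9.19 = 72.81 dB SPL.
Σ 10^(L/10) = 1.956e+07 → L_total = 10·log₁₀(1.956e+07) = 72.91 dB SPL.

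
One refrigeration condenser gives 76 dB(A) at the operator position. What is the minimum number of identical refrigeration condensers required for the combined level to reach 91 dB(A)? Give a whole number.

32

Need L₁ + 10·log₁₀ N ≥ 91, i.e. log₁₀ N ≥ 1.50.
N ≥ 10^(15.0/10) = 31.623, so N = 32.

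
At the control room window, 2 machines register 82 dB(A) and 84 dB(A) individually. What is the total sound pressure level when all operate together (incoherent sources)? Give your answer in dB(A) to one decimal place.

86.1 dB(A)

For uncorrelated sources the intensities add, so convert each level to linear form, sum, and take 10·log₁₀ of the total.
Σ 10^(L/10) = 10^(82/10) + 10^(84/10) = 4.097e+08.
L_total = 10·log₁₀(4.097e+08) = 86.12 dB(A).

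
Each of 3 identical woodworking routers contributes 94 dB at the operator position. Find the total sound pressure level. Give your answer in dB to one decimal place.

With 3 equal, uncorrelated contributions the intensity is 3× that of one unit, giving a rise of 10·log₁₀ 3.
L_total = 94 + 10·log₁₀(3) = 94 + 4.771 = 98.77 dB.

98.8 dB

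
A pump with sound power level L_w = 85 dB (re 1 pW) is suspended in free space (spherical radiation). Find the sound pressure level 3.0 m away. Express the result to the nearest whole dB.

The power spreads over a sphere of area 4π·r², so L_p = L_w − 10·log₁₀(4π·r²).
4π·r² = 113.1 m², 10·log₁₀ of that is 20.535 dB.
L_p = 85 − 20.535 = 64.47 dB.

64 dB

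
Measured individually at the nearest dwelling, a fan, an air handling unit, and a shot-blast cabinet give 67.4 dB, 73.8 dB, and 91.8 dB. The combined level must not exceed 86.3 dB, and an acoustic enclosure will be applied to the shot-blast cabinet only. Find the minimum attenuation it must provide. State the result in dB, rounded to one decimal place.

5.8 dB

Everything except the shot-blast cabinet sums to 10^(67.4/10) + 10^(73.8/10) = 2.948e+07 in linear terms, 74.70 dB.
The limit corresponds to 10^(86.3/10) = 4.266e+08; subtracting the fixed part leaves 3.971e+08 for the shot-blast cabinet, i.e. 85.99 dB.
Required insertion loss = 91.8 − 85.99 = 5.81 dB.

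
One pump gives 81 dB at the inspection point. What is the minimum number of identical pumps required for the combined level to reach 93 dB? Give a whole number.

The shortfall is 93 − 81 = 12.0 dB, and N units add 10·log₁₀ N, so need 10·log₁₀ N ≥ 12.0.
N ≥ 10^(12.0/10) = 15.849, so N = 16.

16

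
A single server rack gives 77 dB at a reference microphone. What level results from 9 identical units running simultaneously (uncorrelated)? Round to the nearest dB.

L_total = L₁ + 10·log₁₀ N for N identical incoherent sources.
L_total = 77 + 10·log₁₀(9) = 77 + 9.542 = 86.54 dB.

87 dB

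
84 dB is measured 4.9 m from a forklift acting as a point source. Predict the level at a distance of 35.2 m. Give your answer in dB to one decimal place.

Point-source attenuation: ΔL = 20·log₁₀(r₂/r₁) = 20·log₁₀(35.2/4.9) = 17.127 dB.
L₂ = 84 − 20·log₁₀(35.2/4.9) = 84 − 17.127 = 66.87 dB.

66.9 dB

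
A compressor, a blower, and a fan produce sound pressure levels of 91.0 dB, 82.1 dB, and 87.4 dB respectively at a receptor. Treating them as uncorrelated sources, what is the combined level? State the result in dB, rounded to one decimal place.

Incoherent sources combine by intensity addition: L_total = 10·log₁₀(Σ 10^(L_i/10)).
Σ 10^(L/10) = 10^(91.0/10) + 10^(82.1/10) + 10^(87.4/10) = 1.971e+09.
L_total = 10·log₁₀(1.971e+09) = 92.95 dB.

92.9 dB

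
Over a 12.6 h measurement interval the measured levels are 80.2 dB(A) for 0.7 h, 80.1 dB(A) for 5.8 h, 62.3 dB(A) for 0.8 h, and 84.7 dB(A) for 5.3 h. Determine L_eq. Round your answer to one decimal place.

82.5 dB(A)

Weight each interval's intensity by its duration and average over T = 12.6 h:
Σ tᵢ·10^(Lᵢ/10) = 0.7·10^(80.2/10) + 5.8·10^(80.1/10) + 0.8·10^(62.3/10) + 5.3·10^(84.7/10) = 2.232e+09.
L_eq = 10·log₁₀(2.232e+09/12.6) = 82.48 dB(A).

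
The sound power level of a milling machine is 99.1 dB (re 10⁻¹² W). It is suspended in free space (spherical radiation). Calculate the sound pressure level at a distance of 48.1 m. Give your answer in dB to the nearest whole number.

54 dB

L_p = L_w − 10·log₁₀(4π·r²) with r = 48.1 m.
4π·r² = 2.907e+04 m², 10·log₁₀ of that is 44.635 dB.
L_p = 99.1 − 44.635 = 54.46 dB.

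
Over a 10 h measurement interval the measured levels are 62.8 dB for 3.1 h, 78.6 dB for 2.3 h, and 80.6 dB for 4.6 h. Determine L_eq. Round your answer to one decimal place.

78.5 dB

Weight each interval's intensity by its duration and average over T = 10 h:
Σ tᵢ·10^(Lᵢ/10) = 3.1·10^(62.8/10) + 2.3·10^(78.6/10) + 4.6·10^(80.6/10) = 7.007e+08.
L_eq = 10·log₁₀(7.007e+08/10) = 78.46 dB.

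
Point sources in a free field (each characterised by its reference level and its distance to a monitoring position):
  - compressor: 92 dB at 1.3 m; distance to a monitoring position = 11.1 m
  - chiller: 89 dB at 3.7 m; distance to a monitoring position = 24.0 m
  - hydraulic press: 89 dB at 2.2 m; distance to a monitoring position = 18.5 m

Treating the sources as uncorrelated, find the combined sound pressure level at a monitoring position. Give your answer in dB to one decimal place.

77.1 dB

Propagate each source to the receiver with L = L_ref − 20·log₁₀(r/r_ref), then add intensities.
compressor: 92 − 20·log₁₀(11.1/1.3) = 92 − 18.63 = 73.37 dB.
chiller: 89 − 20·log₁₀(24.0/3.7) = 89 − 16.24 = 72.76 dB.
hydraulic press: 89 − 20·log₁₀(18.5/2.2) = 89 − 18.49 = 70.51 dB.
Σ 10^(L/10) = 5.185e+07 → L_total = 10·log₁₀(5.185e+07) = 77.15 dB.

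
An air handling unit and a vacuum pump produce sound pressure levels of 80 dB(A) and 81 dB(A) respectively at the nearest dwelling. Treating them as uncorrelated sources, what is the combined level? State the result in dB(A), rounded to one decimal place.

For uncorrelated sources the intensities add, so convert each level to linear form, sum, and take 10·log₁₀ of the total.
Σ 10^(L/10) = 10^(80/10) + 10^(81/10) = 2.259e+08.
L_total = 10·log₁₀(2.259e+08) = 83.54 dB(A).

83.5 dB(A)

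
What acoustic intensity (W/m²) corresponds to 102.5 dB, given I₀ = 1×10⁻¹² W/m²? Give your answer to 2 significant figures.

0.018 W/m²

I/I₀ = 10^(102.5/10) = 1.778e+10, so I = 1.778e+10 × 10⁻¹² W/m².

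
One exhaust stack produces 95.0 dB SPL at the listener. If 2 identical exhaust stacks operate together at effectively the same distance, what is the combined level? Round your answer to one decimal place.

L_total = L₁ + 10·log₁₀ N for N identical incoherent sources.
L_total = 95.0 + 10·log₁₀(2) = 95.0 + 3.010 = 98.01 dB SPL.

98.0 dB SPL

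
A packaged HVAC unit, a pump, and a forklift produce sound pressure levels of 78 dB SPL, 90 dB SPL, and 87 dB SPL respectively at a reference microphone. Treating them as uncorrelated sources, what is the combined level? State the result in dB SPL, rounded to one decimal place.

91.9 dB SPL

For uncorrelated sources the intensities add, so convert each level to linear form, sum, and take 10·log₁₀ of the total.
Σ 10^(L/10) = 10^(78/10) + 10^(90/10) + 10^(87/10) = 1.564e+09.
L_total = 10·log₁₀(1.564e+09) = 91.94 dB SPL.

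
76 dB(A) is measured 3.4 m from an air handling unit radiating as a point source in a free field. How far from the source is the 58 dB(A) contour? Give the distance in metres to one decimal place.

27.0 m

Point-source spreading drops the level by 20·log₁₀(r₂/r₁); inverting, r₂/r₁ = 10^(ΔL/20).
r₂ = 3.4·10^((76−58)/20) = 3.4·10^(18.0/20) = 27.01 m.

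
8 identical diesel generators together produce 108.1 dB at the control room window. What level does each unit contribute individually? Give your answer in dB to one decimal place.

Dividing the total intensity by 8 lowers the level by 10·log₁₀ 8 = 9.031 dB: L₁ = 108.1 − 9.031.

99.1 dB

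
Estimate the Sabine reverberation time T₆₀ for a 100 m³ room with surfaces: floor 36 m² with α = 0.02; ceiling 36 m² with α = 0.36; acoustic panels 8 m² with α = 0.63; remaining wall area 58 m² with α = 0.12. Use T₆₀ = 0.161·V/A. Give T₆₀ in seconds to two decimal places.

Summing Sᵢαᵢ: 36·0.02 + 36·0.36 + 8·0.63 + 58·0.12 = 25.68 m².
T₆₀ = 0.161·V/A = 0.161·100/25.68 = 0.627 s.

0.63 s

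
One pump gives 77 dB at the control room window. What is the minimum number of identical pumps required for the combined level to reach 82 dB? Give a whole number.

N identical sources give L₁ + 10·log₁₀ N, so require 10·log₁₀ N ≥ 82 − 77 = 5.0 dB.
N ≥ 10^(5.0/10) = 3.162, so N = 4.

4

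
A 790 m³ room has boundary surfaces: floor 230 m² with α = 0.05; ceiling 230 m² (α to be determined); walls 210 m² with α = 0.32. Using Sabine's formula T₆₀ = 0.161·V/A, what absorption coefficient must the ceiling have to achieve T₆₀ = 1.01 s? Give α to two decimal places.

A = 0.161·V/T₆₀ = 0.161·790/1.01 = 125.93 m² sabins.
Absorption from the other surfaces = 230·0.05 + 210·0.32 = 78.70 m², so the ceiling must supply 47.23 m² over 230 m².
α = 47.23/230 = 0.205.

0.21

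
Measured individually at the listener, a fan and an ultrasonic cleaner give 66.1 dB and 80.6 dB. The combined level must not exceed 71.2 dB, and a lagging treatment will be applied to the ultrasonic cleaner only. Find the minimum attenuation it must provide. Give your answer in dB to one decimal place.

The untreated sources together contribute 10^(66.1/10) = 4.074e+06, i.e. 66.10 dB.
To meet 71.2 dB overall, the treated ultrasonic cleaner may contribute at most 10^(71.2/10) − 4.074e+06 = 9.109e+06, i.e. 69.59 dB.
So the ultrasonic cleaner must be reduced from 80.6 to 69.59 dB: IL = 11.01 dB.

11.0 dB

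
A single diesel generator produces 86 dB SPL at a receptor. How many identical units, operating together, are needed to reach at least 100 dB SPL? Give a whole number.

Need L₁ + 10·log₁₀ N ≥ 100, i.e. log₁₀ N ≥ 1.40.
N ≥ 10^(14.0/10) = 25.119, so N = 26.

26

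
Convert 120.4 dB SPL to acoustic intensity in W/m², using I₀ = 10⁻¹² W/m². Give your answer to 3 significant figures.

1.10 W/m²

I = I₀·10^(L/10) = 10⁻¹² × 10^(120.4/10) = 10^(0.040).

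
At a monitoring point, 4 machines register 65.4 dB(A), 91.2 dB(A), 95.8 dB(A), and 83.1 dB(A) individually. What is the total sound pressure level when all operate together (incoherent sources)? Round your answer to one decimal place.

97.3 dB(A)

For uncorrelated sources the intensities add, so convert each level to linear form, sum, and take 10·log₁₀ of the total.
Σ 10^(L/10) = 10^(65.4/10) + 10^(91.2/10) + 10^(95.8/10) + 10^(83.1/10) = 5.328e+09.
L_total = 10·log₁₀(5.328e+09) = 97.27 dB(A).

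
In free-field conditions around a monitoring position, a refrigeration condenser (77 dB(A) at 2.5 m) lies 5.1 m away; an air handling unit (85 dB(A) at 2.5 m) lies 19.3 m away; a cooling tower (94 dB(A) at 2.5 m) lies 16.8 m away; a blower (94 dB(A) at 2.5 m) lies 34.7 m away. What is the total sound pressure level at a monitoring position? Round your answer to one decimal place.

79.3 dB(A)

Apply inverse-square spreading to bring every level to the receiver, then sum 10^(L/10).
refrigeration condenser: 77 − 20·log₁₀(5.1/2.5) = 77 − 6.19 = 70.81 dB(A).
air handling unit: 85 − 20·log₁₀(19.3/2.5) = 85 − 17.75 = 67.25 dB(A).
cooling tower: 94 − 20·log₁₀(16.8/2.5) = 94 − 16.55 = 77.45 dB(A).
blower: 94 − 20·log₁₀(34.7/2.5) = 94 − 22.85 = 71.15 dB(A).
Σ 10^(L/10) = 8.601e+07 → L_total = 10·log₁₀(8.601e+07) = 79.35 dB(A).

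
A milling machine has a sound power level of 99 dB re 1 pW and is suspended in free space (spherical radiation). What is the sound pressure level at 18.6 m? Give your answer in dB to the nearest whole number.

Free-field spherical radiation: L_p = L_w − 10·log₁₀(4π·r²), r = 18.6 m.
4π·r² = 4347 m², 10·log₁₀ of that is 36.382 dB.
L_p = 99 − 36.382 = 62.62 dB.

63 dB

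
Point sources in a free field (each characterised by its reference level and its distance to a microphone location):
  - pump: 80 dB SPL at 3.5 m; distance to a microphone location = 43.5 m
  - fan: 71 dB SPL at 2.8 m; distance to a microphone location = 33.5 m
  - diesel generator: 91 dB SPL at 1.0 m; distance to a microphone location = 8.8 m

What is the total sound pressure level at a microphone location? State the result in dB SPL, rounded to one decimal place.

72.3 dB SPL

Propagate each source to the receiver with L = L_ref − 20·log₁₀(r/r_ref), then add intensities.
pump: 80 − 20·log₁₀(43.5/3.5) = 80 − 21.89 = 58.11 dB SPL.
fan: 71 − 20·log₁₀(33.5/2.8) = 71 − 21.56 = 49.44 dB SPL.
diesel generator: 91 − 20·log₁₀(8.8/1.0) = 91 − 18.89 = 72.11 dB SPL.
Σ 10^(L/10) = 1.699e+07 → L_total = 10·log₁₀(1.699e+07) = 72.30 dB SPL.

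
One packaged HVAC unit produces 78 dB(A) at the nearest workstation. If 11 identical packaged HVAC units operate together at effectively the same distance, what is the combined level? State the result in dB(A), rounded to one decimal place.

L_total = L₁ + 10·log₁₀ N for N identical incoherent sources.
L_total = 78 + 10·log₁₀(11) = 78 + 10.414 = 88.41 dB(A).

88.4 dB(A)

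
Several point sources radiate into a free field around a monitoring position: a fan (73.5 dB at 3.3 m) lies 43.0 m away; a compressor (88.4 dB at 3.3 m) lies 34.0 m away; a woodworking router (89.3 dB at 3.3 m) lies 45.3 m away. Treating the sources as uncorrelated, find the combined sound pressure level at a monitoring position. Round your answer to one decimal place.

70.5 dB

Propagate each source to the receiver with L = L_ref − 20·log₁₀(r/r_ref), then add intensities.
fan: 73.5 − 20·log₁₀(43.0/3.3) = 73.5 − 22.30 = 51.20 dB.
compressor: 88.4 − 20·log₁₀(34.0/3.3) = 88.4 − 20.26 = 68.14 dB.
woodworking router: 89.3 − 20·log₁₀(45.3/3.3) = 89.3 − 22.75 = 66.55 dB.
Σ 10^(L/10) = 1.117e+07 → L_total = 10·log₁₀(1.117e+07) = 70.48 dB.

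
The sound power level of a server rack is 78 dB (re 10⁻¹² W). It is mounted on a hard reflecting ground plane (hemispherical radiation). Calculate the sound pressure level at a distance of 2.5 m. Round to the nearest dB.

62 dB

The power spreads over a hemisphere of area 2π·r², so L_p = L_w − 10·log₁₀(2π·r²).
2π·r² = 39.27 m², 10·log₁₀ of that is 15.941 dB.
L_p = 78 − 15.941 = 62.06 dB.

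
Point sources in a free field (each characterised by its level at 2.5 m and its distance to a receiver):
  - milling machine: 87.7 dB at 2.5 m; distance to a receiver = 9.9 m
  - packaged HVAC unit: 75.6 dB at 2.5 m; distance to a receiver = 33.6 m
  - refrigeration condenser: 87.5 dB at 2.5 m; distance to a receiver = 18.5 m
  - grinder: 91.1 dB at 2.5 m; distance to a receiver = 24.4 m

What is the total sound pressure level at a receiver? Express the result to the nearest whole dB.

78 dB

Propagate each source to the receiver with L = L_ref − 20·log₁₀(r/r_ref), then add intensities.
milling machine: 87.7 − 20·log₁₀(9.9/2.5) = 87.7 − 11.95 = 75.75 dB.
packaged HVAC unit: 75.6 − 20·log₁₀(33.6/2.5) = 75.6 − 22.57 = 53.03 dB.
refrigeration condenser: 87.5 − 20·log₁₀(18.5/2.5) = 87.5 − 17.38 = 70.12 dB.
grinder: 91.1 − 20·log₁₀(24.4/2.5) = 91.1 − 19.79 = 71.31 dB.
Σ 10^(L/10) = 6.154e+07 → L_total = 10·log₁₀(6.154e+07) = 77.89 dB.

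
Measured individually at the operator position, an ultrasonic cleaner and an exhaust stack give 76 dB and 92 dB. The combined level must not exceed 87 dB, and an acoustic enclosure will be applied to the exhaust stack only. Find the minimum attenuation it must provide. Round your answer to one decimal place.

5.4 dB

The untreated sources together contribute 10^(76/10) = 3.981e+07, i.e. 76.00 dB.
To meet 87 dB overall, the treated exhaust stack may contribute at most 10^(87/10) − 3.981e+07 = 4.614e+08, i.e. 86.64 dB.
So the exhaust stack must be reduced from 92 to 86.64 dB: IL = 5.36 dB.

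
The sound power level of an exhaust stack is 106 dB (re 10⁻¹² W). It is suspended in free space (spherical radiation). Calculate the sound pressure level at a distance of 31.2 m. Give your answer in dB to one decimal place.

L_p = L_w − 10·log₁₀(4π·r²) with r = 31.2 m.
4π·r² = 1.223e+04 m², 10·log₁₀ of that is 40.875 dB.
L_p = 106 − 40.875 = 65.12 dB.

65.1 dB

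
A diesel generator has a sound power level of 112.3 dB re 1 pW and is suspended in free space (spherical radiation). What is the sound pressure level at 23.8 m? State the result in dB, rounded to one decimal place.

73.8 dB

L_p = L_w − 10·log₁₀(4π·r²) with r = 23.8 m.
4π·r² = 7118 m², 10·log₁₀ of that is 38.524 dB.
L_p = 112.3 − 38.524 = 73.78 dB.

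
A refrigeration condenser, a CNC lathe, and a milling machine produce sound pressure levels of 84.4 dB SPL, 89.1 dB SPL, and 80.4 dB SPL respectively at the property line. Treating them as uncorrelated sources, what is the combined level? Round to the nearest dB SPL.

Incoherent sources combine by intensity addition: L_total = 10·log₁₀(Σ 10^(L_i/10)).
Σ 10^(L/10) = 10^(84.4/10) + 10^(89.1/10) + 10^(80.4/10) = 1.198e+09.
L_total = 10·log₁₀(1.198e+09) = 90.78 dB SPL.

91 dB SPL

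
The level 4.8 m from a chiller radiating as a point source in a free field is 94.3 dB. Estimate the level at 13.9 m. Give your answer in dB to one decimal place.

85.1 dB

Point-source attenuation: ΔL = 20·log₁₀(r₂/r₁) = 20·log₁₀(13.9/4.8) = 9.235 dB.
L₂ = 94.3 − 20·log₁₀(13.9/4.8) = 94.3 − 9.235 = 85.06 dB.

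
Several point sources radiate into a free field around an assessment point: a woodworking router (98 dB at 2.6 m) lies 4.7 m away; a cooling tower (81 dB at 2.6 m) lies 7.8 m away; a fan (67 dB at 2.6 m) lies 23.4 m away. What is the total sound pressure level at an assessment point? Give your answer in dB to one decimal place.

First find each source's level at the receiver (point-source: −20·log₁₀(r/r_ref)), then combine on an intensity basis.
woodworking router: 98 − 20·log₁₀(4.7/2.6) = 98 − 5.14 = 92.86 dB.
cooling tower: 81 − 20·log₁₀(7.8/2.6) = 81 − 9.54 = 71.46 dB.
fan: 67 − 20·log₁₀(23.4/2.6) = 67 − 19.08 = 47.92 dB.
Σ 10^(L/10) = 1.945e+09 → L_total = 10·log₁₀(1.945e+09) = 92.89 dB.

92.9 dB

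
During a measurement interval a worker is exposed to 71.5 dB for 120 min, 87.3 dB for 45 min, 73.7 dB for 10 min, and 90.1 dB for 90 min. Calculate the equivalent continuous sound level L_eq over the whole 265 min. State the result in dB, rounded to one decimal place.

86.5 dB

L_eq = 10·log₁₀[(1/T)·Σ tᵢ·10^(Lᵢ/10)] with T = 265 min.
Σ tᵢ·10^(Lᵢ/10) = 120·10^(71.5/10) + 45·10^(87.3/10) + 10·10^(73.7/10) + 90·10^(90.1/10) = 1.182e+11.
L_eq = 10·log₁₀(1.182e+11/265) = 86.49 dB.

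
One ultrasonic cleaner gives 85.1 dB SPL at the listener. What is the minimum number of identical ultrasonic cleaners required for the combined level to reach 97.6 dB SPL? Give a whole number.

The shortfall is 97.6 − 85.1 = 12.5 dB, and N units add 10·log₁₀ N, so need 10·log₁₀ N ≥ 12.5.
N ≥ 10^(12.5/10) = 17.783, so N = 18.

18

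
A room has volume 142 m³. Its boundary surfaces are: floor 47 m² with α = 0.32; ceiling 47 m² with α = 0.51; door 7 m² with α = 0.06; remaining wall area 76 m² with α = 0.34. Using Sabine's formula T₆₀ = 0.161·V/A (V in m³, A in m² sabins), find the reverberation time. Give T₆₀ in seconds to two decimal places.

0.35 s

Total absorption A = 47·0.32 + 47·0.51 + 7·0.06 + 76·0.34 = 65.27 m² sabins.
T₆₀ = 0.161 × 142 / 65.27 = 0.350 s.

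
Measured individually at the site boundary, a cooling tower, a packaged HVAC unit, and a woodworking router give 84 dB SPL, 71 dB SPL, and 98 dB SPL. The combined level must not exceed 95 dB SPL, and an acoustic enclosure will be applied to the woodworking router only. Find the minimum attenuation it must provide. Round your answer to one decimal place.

Everything except the woodworking router sums to 10^(84/10) + 10^(71/10) = 2.638e+08 in linear terms, 84.21 dB SPL.
The limit corresponds to 10^(95/10) = 3.162e+09; subtracting the fixed part leaves 2.898e+09 for the woodworking router, i.e. 94.62 dB SPL.
Required insertion loss = 98 − 94.62 = 3.38 dB.

3.4 dB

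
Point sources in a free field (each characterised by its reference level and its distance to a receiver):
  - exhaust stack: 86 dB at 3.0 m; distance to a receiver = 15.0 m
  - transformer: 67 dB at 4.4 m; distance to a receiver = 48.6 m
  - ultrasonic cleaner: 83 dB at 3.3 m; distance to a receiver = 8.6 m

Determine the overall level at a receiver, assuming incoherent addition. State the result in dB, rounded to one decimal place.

76.6 dB

Propagate each source to the receiver with L = L_ref − 20·log₁₀(r/r_ref), then add intensities.
exhaust stack: 86 − 20·log₁₀(15.0/3.0) = 86 − 13.98 = 72.02 dB.
transformer: 67 − 20·log₁₀(48.6/4.4) = 67 − 20.86 = 46.14 dB.
ultrasonic cleaner: 83 − 20·log₁₀(8.6/3.3) = 83 − 8.32 = 74.68 dB.
Σ 10^(L/10) = 4.534e+07 → L_total = 10·log₁₀(4.534e+07) = 76.57 dB.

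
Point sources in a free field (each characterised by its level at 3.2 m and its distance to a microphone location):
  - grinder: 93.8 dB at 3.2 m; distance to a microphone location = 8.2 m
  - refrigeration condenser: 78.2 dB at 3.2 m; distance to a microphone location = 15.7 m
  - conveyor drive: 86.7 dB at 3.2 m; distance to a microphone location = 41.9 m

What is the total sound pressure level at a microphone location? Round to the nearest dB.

Propagate each source to the receiver with L = L_ref − 20·log₁₀(r/r_ref), then add intensities.
grinder: 93.8 − 20·log₁₀(8.2/3.2) = 93.8 − 8.17 = 85.63 dB.
refrigeration condenser: 78.2 − 20·log₁₀(15.7/3.2) = 78.2 − 13.81 = 64.39 dB.
conveyor drive: 86.7 − 20·log₁₀(41.9/3.2) = 86.7 − 22.34 = 64.36 dB.
Σ 10^(L/10) = 3.708e+08 → L_total = 10·log₁₀(3.708e+08) = 85.69 dB.

86 dB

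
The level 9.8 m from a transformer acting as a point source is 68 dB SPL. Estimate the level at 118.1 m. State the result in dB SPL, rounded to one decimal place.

46.4 dB SPL

Point-source attenuation: ΔL = 20·log₁₀(r₂/r₁) = 20·log₁₀(118.1/9.8) = 21.620 dB.
L₂ = 68 − 20·log₁₀(118.1/9.8) = 68 − 21.620 = 46.38 dB SPL.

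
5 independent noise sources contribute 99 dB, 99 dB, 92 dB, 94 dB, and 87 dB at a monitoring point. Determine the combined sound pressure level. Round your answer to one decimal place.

Incoherent sources combine by intensity addition: L_total = 10·log₁₀(Σ 10^(L_i/10)).
Σ 10^(L/10) = 10^(99/10) + 10^(99/10) + 10^(92/10) + 10^(94/10) + 10^(87/10) = 2.048e+10.
L_total = 10·log₁₀(2.048e+10) = 103.11 dB.

103.1 dB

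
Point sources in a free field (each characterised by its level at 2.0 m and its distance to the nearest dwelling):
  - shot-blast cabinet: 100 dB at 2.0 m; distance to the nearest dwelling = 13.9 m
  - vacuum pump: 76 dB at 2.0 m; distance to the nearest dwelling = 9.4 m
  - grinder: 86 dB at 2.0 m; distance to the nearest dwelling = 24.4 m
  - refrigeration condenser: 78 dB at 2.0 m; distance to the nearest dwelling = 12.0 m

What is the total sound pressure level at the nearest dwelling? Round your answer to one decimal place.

83.3 dB

Propagate each source to the receiver with L = L_ref − 20·log₁₀(r/r_ref), then add intensities.
shot-blast cabinet: 100 − 20·log₁₀(13.9/2.0) = 100 − 16.84 = 83.16 dB.
vacuum pump: 76 − 20·log₁₀(9.4/2.0) = 76 − 13.44 = 62.56 dB.
grinder: 86 − 20·log₁₀(24.4/2.0) = 86 − 21.73 = 64.27 dB.
refrigeration condenser: 78 − 20·log₁₀(12.0/2.0) = 78 − 15.56 = 62.44 dB.
Σ 10^(L/10) = 2.133e+08 → L_total = 10·log₁₀(2.133e+08) = 83.29 dB.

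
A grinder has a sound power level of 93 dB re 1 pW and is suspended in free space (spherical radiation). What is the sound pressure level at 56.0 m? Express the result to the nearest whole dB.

47 dB

Free-field spherical radiation: L_p = L_w − 10·log₁₀(4π·r²), r = 56.0 m.
4π·r² = 3.941e+04 m², 10·log₁₀ of that is 45.956 dB.
L_p = 93 − 45.956 = 47.04 dB.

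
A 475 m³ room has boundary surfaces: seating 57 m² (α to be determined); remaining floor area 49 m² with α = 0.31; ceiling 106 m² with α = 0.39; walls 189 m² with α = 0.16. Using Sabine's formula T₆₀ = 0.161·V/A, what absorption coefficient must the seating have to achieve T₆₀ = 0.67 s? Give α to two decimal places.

Required total absorption A = 0.161·475/0.67 = 114.14 m².
Absorption from the other surfaces = 49·0.31 + 106·0.39 + 189·0.16 = 86.77 m², so the seating must supply 27.37 m² over 57 m².
α = 27.37/57 = 0.480.

0.48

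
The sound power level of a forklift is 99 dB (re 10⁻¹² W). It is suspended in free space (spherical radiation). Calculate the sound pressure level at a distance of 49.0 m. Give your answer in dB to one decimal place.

Free-field spherical radiation: L_p = L_w − 10·log₁₀(4π·r²), r = 49.0 m.
4π·r² = 3.017e+04 m², 10·log₁₀ of that is 44.796 dB.
L_p = 99 − 44.796 = 54.20 dB.

54.2 dB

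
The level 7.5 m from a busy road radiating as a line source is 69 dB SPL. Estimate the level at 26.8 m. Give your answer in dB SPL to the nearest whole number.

63 dB SPL

Line-source attenuation: ΔL = 10·log₁₀(r₂/r₁) = 10·log₁₀(26.8/7.5) = 5.531 dB.
L₂ = 69 − 10·log₁₀(26.8/7.5) = 69 − 5.531 = 63.47 dB SPL.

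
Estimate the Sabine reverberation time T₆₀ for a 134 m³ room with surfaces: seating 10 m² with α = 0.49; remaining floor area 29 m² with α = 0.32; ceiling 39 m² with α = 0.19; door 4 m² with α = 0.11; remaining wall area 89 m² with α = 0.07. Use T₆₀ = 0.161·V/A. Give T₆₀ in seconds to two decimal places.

0.76 s

A = Σ Sᵢαᵢ = 10·0.49 + 29·0.32 + 39·0.19 + 4·0.11 + 89·0.07 = 28.26 m².
T₆₀ = 0.161·V/A = 0.161·134/28.26 = 0.763 s.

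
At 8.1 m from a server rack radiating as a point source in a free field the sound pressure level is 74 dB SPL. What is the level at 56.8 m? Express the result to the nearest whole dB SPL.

57 dB SPL

Spherical spreading from a point source gives a 20·log₁₀(r₂/r₁) drop.
L₂ = 74 − 20·log₁₀(56.8/8.1) = 74 − 16.917 = 57.08 dB SPL.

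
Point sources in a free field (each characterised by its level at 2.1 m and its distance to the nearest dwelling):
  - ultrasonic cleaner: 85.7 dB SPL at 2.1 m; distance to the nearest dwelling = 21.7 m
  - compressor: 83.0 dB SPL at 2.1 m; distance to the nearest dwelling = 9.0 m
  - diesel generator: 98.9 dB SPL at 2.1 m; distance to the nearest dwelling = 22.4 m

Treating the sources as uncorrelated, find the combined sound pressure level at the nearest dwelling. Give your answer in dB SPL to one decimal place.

First find each source's level at the receiver (point-source: −20·log₁₀(r/r_ref)), then combine on an intensity basis.
ultrasonic cleaner: 85.7 − 20·log₁₀(21.7/2.1) = 85.7 − 20.28 = 65.42 dB SPL.
compressor: 83.0 − 20·log₁₀(9.0/2.1) = 83.0 − 12.64 = 70.36 dB SPL.
diesel generator: 98.9 − 20·log₁₀(22.4/2.1) = 98.9 − 20.56 = 78.34 dB SPL.
Σ 10^(L/10) = 8.257e+07 → L_total = 10·log₁₀(8.257e+07) = 79.17 dB SPL.

79.2 dB SPL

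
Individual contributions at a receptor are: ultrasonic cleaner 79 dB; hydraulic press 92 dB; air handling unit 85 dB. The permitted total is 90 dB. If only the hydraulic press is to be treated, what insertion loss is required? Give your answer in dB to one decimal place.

4.2 dB

Everything except the hydraulic press sums to 10^(79/10) + 10^(85/10) = 3.957e+08 in linear terms, 85.97 dB.
The limit corresponds to 10^(90/10) = 1.000e+09; subtracting the fixed part leaves 6.043e+08 for the hydraulic press, i.e. 87.81 dB.
Required insertion loss = 92 − 87.81 = 4.19 dB.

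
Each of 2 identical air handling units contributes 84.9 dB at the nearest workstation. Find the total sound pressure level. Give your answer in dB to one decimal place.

87.9 dB

N identical incoherent sources raise the level by 10·log₁₀ N.
L_total = 84.9 + 10·log₁₀(2) = 84.9 + 3.010 = 87.91 dB.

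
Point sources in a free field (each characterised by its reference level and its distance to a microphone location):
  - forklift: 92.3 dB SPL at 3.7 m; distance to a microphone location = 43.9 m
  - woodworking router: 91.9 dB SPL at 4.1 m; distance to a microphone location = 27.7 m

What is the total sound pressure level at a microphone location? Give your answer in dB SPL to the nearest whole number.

77 dB SPL

First find each source's level at the receiver (point-source: −20·log₁₀(r/r_ref)), then combine on an intensity basis.
forklift: 92.3 − 20·log₁₀(43.9/3.7) = 92.3 − 21.49 = 70.81 dB SPL.
woodworking router: 91.9 − 20·log₁₀(27.7/4.1) = 91.9 − 16.59 = 75.31 dB SPL.
Σ 10^(L/10) = 4.600e+07 → L_total = 10·log₁₀(4.600e+07) = 76.63 dB SPL.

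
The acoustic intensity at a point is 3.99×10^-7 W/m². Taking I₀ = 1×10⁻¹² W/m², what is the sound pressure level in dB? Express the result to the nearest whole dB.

56 dB

Dividing by I₀ shifts the exponent by 12: I/I₀ = 3.99×10^5.
L = 10·(0.6010 + 5) = 56.01 dB.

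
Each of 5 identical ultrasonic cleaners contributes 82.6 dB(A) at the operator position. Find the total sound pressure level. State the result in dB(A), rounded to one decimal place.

With 5 equal, uncorrelated contributions the intensity is 5× that of one unit, giving a rise of 10·log₁₀ 5.
L_total = 82.6 + 10·log₁₀(5) = 82.6 + 6.990 = 89.59 dB(A).

89.6 dB(A)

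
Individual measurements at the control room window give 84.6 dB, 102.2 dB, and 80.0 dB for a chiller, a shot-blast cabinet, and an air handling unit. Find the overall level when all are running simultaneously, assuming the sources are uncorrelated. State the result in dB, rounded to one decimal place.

102.3 dB

Incoherent sources combine by intensity addition: L_total = 10·log₁₀(Σ 10^(L_i/10)).
Σ 10^(L/10) = 10^(84.6/10) + 10^(102.2/10) + 10^(80.0/10) = 1.698e+10.
L_total = 10·log₁₀(1.698e+10) = 102.30 dB.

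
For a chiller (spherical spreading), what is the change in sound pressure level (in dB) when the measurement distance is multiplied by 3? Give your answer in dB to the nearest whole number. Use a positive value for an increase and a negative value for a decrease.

-10 dB

With spherical spreading the level changes by −20·log₁₀(r₂/r₁).
ΔL = −20·log₁₀(3) = -9.54 dB.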